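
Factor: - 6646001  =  -6646001^1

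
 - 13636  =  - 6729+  - 6907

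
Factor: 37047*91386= 3385577142 = 2^1*3^3*53^1*233^1*5077^1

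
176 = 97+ 79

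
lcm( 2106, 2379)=128466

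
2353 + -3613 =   -  1260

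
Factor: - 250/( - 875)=2/7 = 2^1*7^( - 1 ) 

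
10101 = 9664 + 437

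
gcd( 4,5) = 1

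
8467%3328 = 1811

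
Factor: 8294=2^1*11^1*13^1*29^1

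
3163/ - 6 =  - 528+5/6= - 527.17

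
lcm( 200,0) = 0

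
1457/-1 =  - 1457 + 0/1 =- 1457.00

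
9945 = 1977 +7968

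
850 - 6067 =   -  5217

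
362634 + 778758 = 1141392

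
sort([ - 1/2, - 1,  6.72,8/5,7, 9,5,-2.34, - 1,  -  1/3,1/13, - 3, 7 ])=[-3, - 2.34,-1, - 1,-1/2, - 1/3,1/13,8/5,5 , 6.72,7, 7,9] 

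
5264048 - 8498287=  - 3234239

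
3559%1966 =1593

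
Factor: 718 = 2^1*359^1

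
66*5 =330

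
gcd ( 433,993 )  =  1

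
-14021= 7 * ( - 2003)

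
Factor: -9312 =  - 2^5*3^1*97^1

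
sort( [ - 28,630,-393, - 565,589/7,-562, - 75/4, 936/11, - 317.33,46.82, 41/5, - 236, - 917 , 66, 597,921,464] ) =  [ - 917, - 565, - 562, - 393, - 317.33, - 236 , - 28, - 75/4 , 41/5, 46.82, 66, 589/7 , 936/11,464, 597 , 630,921 ]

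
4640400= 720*6445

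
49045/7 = 49045/7=7006.43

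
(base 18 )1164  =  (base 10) 6268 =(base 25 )a0i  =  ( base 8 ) 14174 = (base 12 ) 3764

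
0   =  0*3380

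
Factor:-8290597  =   - 7^1*131^1*9041^1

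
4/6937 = 4/6937  =  0.00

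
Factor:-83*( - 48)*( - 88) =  - 2^7*3^1*11^1*83^1 = -  350592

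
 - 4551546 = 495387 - 5046933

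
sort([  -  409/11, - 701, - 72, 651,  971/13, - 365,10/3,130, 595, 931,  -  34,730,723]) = [ - 701, - 365, - 72,  -  409/11,  -  34, 10/3 , 971/13, 130,595,651,723, 730,931]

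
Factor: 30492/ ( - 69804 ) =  - 121/277 =- 11^2 * 277^ (  -  1)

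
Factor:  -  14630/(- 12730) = 7^1*11^1*67^ ( - 1) = 77/67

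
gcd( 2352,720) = 48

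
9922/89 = 9922/89 = 111.48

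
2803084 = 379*7396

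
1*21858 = 21858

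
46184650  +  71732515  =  117917165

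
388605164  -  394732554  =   - 6127390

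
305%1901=305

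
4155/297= 13 + 98/99 = 13.99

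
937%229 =21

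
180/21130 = 18/2113 = 0.01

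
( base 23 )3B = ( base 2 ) 1010000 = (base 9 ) 88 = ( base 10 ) 80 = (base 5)310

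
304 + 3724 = 4028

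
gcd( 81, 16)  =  1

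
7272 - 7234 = 38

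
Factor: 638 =2^1*11^1*29^1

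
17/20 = 17/20 = 0.85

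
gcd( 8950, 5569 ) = 1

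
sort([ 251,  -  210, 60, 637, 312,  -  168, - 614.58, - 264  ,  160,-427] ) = [- 614.58 , - 427, - 264, -210,- 168, 60,160,251,312, 637] 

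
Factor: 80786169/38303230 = 2^ ( - 1 ) * 3^2*5^( - 1 )*7^(-1 )*67^(-1)*593^1 * 8167^(-1)*15137^1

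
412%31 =9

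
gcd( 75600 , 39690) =1890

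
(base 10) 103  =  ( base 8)147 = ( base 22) 4f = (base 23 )4b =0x67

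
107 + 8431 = 8538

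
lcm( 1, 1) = 1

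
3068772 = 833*3684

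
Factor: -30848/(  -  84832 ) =2^2*11^(-1) = 4/11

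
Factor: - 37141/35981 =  - 11^( - 1) * 13^1*2857^1*3271^( - 1)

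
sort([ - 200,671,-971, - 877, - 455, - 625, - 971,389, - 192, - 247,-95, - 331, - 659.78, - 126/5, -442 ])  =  [ - 971, - 971,-877,  -  659.78, - 625, - 455,-442, - 331,  -  247, - 200, - 192, - 95,  -  126/5,389,671]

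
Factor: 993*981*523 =3^3*109^1*331^1*523^1 =509471559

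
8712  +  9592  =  18304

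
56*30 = 1680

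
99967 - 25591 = 74376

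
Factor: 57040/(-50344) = - 2^1*5^1*7^(  -  1) * 23^1 *29^( - 1 )  =  -230/203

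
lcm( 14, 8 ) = 56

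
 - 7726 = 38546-46272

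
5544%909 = 90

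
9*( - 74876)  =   - 673884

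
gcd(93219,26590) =1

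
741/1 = 741=741.00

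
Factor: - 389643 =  - 3^1*23^1*5647^1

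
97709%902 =293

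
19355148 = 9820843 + 9534305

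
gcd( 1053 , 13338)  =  351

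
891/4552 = 891/4552 = 0.20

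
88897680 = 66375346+22522334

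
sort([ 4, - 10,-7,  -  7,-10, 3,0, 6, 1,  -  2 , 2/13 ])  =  [ - 10 , - 10, - 7, - 7, - 2, 0, 2/13, 1, 3,4, 6] 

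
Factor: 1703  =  13^1*131^1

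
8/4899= 8/4899 =0.00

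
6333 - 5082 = 1251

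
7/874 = 7/874 = 0.01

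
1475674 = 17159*86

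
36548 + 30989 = 67537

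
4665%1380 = 525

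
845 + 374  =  1219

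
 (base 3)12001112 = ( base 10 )3686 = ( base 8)7146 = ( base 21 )87B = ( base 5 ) 104221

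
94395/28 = 3371+1/4 = 3371.25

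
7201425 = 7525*957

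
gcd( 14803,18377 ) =1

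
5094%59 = 20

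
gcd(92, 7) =1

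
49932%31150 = 18782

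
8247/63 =2749/21 = 130.90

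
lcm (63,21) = 63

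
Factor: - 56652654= - 2^1*3^1 * 53^1*67^1*2659^1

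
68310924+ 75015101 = 143326025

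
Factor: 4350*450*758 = 2^3*3^3*5^4*29^1 * 379^1 = 1483785000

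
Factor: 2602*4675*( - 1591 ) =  - 2^1*5^2*11^1*17^1*37^1*43^1*1301^1 =-19353480850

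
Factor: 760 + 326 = 2^1*3^1*181^1 = 1086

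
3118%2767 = 351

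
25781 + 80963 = 106744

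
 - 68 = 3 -71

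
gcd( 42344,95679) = 1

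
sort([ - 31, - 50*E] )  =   [-50 * E,-31]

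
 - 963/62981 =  - 1+62018/62981=-  0.02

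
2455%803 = 46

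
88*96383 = 8481704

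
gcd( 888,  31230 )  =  6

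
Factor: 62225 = 5^2* 19^1*131^1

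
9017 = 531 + 8486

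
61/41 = 61/41 = 1.49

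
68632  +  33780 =102412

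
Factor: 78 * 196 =15288= 2^3*3^1*7^2*13^1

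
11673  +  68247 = 79920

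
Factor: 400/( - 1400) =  - 2/7 = - 2^1*7^( - 1)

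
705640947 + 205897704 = 911538651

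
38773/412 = 38773/412 = 94.11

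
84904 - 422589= -337685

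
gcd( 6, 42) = 6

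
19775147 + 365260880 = 385036027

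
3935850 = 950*4143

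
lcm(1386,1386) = 1386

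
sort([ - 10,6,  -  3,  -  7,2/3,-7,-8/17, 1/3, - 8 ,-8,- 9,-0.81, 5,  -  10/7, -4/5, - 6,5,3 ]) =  [ - 10, -9,-8, - 8, - 7 , - 7,-6,-3, - 10/7,-0.81,- 4/5, -8/17,1/3,2/3,3, 5,5,6 ] 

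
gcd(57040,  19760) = 80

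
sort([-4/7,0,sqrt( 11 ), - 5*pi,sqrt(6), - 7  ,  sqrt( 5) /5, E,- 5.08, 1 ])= [-5*pi,  -  7,-5.08, - 4/7, 0 , sqrt (5)/5, 1, sqrt (6 ), E,sqrt (11) ]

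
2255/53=42 + 29/53 = 42.55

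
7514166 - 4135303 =3378863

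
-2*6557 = -13114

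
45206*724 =32729144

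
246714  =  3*82238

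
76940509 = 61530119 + 15410390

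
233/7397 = 233/7397 = 0.03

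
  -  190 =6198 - 6388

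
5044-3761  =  1283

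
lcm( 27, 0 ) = 0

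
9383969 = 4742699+4641270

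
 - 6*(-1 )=6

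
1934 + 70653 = 72587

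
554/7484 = 277/3742 = 0.07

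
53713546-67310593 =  - 13597047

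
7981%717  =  94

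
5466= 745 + 4721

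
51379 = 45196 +6183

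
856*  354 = 303024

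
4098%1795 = 508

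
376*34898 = 13121648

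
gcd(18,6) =6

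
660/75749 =660/75749  =  0.01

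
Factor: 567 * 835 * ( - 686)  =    -  2^1* 3^4*5^1*7^4 * 167^1= -324783270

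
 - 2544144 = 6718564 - 9262708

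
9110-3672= 5438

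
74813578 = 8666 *8633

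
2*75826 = 151652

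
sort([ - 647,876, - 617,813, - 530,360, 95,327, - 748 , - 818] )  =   [ - 818, - 748, - 647, - 617, - 530,95,  327, 360,813, 876 ] 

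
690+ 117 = 807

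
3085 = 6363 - 3278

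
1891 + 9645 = 11536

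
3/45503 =3/45503=0.00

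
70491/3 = 23497 = 23497.00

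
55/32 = 1 + 23/32 =1.72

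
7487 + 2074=9561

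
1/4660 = 1/4660 = 0.00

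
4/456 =1/114 =0.01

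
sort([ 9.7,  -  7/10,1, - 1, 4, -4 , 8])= [- 4, - 1, - 7/10,  1,  4, 8, 9.7 ] 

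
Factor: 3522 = 2^1 * 3^1*587^1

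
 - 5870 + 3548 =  - 2322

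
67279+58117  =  125396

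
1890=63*30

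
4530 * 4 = 18120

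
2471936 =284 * 8704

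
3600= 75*48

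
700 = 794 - 94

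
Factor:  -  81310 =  - 2^1*5^1*47^1*173^1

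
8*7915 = 63320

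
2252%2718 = 2252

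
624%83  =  43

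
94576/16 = 5911 = 5911.00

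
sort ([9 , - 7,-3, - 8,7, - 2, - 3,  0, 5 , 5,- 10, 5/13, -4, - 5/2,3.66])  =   [  -  10, - 8, - 7 , - 4 , - 3, - 3, - 5/2,  -  2,0, 5/13, 3.66 , 5,5,7,9]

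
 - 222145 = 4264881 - 4487026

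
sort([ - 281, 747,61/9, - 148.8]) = [ - 281,- 148.8, 61/9,  747]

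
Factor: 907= 907^1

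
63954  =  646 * 99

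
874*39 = 34086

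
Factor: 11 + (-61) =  - 50= - 2^1*5^2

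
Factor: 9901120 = 2^6*5^1*30941^1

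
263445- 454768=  - 191323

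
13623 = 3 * 4541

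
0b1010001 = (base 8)121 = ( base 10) 81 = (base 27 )30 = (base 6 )213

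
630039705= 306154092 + 323885613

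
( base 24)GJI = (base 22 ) k0a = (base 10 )9690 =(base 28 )CA2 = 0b10010111011010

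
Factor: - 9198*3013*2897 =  - 80286223878 =- 2^1*3^2*7^1 * 23^1 * 73^1 * 131^1*2897^1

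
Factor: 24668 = 2^2 * 7^1*881^1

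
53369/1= 53369=53369.00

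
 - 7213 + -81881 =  - 89094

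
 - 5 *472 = -2360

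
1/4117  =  1/4117 = 0.00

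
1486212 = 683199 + 803013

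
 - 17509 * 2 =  - 35018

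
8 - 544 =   -  536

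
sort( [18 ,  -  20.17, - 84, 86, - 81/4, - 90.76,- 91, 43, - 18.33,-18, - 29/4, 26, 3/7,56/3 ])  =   [ - 91, -90.76, - 84, - 81/4, - 20.17, - 18.33, - 18, - 29/4, 3/7 , 18, 56/3,26,43, 86] 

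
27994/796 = 13997/398 = 35.17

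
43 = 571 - 528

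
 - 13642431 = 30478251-44120682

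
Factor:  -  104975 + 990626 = 885651 = 3^1 * 13^1* 22709^1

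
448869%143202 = 19263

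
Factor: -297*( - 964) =286308 = 2^2*3^3*11^1  *  241^1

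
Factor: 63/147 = 3^1 * 7^( - 1 )= 3/7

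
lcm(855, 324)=30780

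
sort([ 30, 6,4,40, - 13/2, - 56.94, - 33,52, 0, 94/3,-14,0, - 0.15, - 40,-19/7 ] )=[  -  56.94, - 40, - 33,  -  14,  -  13/2, - 19/7, - 0.15, 0,0,4, 6, 30,94/3,40,52]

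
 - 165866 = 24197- 190063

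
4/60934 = 2/30467 = 0.00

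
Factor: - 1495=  - 5^1*13^1*23^1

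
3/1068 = 1/356 = 0.00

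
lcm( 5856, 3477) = 111264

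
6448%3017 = 414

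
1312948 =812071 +500877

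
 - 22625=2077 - 24702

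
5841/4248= 1+3/8 = 1.38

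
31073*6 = 186438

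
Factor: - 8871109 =  -  13^1*47^1*14519^1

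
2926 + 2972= 5898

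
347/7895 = 347/7895 = 0.04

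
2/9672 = 1/4836 = 0.00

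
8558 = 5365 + 3193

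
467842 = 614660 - 146818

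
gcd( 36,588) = 12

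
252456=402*628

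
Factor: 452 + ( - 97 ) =5^1*71^1 = 355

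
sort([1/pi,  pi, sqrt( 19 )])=[ 1/pi, pi,sqrt( 19)]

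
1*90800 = 90800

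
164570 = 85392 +79178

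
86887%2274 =475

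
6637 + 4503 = 11140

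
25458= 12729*2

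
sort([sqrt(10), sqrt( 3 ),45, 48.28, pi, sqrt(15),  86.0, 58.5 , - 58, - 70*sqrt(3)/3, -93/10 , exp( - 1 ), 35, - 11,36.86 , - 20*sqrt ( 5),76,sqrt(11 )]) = [-58,-20*sqrt( 5), - 70*sqrt( 3 ) /3, - 11,  -  93/10, exp( - 1),  sqrt ( 3),  pi,sqrt (10),sqrt( 11),  sqrt( 15),  35, 36.86,45, 48.28, 58.5, 76,86.0 ]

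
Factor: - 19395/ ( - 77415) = 1293/5161  =  3^1*13^( - 1 ) * 397^( - 1 ) * 431^1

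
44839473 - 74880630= -30041157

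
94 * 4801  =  451294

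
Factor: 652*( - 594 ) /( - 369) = 2^3*3^1*11^1*41^(-1 ) * 163^1 = 43032/41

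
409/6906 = 409/6906 = 0.06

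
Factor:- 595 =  - 5^1 * 7^1*17^1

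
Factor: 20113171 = 13^1  *  337^1*4591^1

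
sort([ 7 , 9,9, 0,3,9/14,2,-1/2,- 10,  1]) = [ - 10 ,  -  1/2,0,9/14, 1,2,3, 7, 9,9 ]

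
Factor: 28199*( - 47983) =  - 1353072617 = - 13^1*163^1*173^1*3691^1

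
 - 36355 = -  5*7271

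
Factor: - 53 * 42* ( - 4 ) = 2^3*3^1*7^1*53^1 = 8904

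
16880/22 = 8440/11 =767.27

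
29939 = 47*637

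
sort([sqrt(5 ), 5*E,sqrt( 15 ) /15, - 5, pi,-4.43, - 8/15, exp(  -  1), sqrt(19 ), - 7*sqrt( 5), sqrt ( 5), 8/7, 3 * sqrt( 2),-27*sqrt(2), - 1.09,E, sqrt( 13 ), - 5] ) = [ - 27*sqrt(2),  -  7 *sqrt ( 5),-5, - 5,  -  4.43, - 1.09,  -  8/15,  sqrt ( 15)/15,exp( - 1 ), 8/7, sqrt( 5), sqrt( 5 ), E, pi,sqrt ( 13), 3*sqrt( 2) , sqrt( 19), 5*E ]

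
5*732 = 3660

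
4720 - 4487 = 233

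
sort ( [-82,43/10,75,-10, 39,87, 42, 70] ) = [ - 82, - 10, 43/10,39,42,70 , 75,87] 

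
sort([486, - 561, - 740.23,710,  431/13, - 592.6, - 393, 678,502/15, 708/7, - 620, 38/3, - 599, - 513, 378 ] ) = [ - 740.23, - 620, - 599, - 592.6 ,  -  561, - 513, - 393,38/3,431/13 , 502/15,708/7, 378,  486,  678, 710 ]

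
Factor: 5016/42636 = 2/17 = 2^1*17^(-1)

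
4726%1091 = 362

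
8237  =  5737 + 2500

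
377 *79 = 29783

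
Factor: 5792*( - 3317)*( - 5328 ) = 2^9*3^2*31^1 * 37^1*107^1*181^1 = 102361876992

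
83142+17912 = 101054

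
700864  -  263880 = 436984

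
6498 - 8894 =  - 2396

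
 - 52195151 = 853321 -53048472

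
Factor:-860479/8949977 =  - 43^( - 1) * 208139^( - 1)*860479^1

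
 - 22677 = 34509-57186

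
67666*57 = 3856962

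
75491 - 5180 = 70311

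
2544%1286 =1258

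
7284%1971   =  1371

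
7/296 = 7/296 = 0.02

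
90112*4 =360448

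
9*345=3105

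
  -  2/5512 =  - 1 + 2755/2756 = - 0.00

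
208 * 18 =3744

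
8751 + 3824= 12575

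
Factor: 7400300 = 2^2 * 5^2*43^1  *  1721^1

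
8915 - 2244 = 6671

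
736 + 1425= 2161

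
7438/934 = 7 + 450/467= 7.96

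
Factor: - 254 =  - 2^1*127^1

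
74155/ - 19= - 3903 + 2/19  =  - 3902.89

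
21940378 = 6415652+15524726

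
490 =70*7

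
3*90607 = 271821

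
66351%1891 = 166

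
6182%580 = 382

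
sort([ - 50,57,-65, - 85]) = [ - 85, - 65, - 50, 57] 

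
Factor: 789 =3^1*263^1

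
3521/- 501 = -3521/501=- 7.03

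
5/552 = 5/552 = 0.01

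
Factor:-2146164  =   - 2^2*3^1 * 19^1 * 9413^1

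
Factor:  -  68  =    -  2^2*17^1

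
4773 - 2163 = 2610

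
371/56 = 6 + 5/8 = 6.62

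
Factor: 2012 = 2^2*503^1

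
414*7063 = 2924082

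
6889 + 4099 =10988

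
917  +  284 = 1201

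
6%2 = 0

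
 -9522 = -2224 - 7298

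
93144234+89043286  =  182187520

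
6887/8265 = 6887/8265  =  0.83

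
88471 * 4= 353884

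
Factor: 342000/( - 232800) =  - 285/194 =-2^( - 1)*3^1*5^1*19^1*97^( - 1 )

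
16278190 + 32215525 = 48493715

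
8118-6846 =1272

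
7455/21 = 355 = 355.00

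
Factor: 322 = 2^1*7^1*23^1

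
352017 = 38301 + 313716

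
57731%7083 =1067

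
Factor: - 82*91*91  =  -679042=- 2^1*7^2*13^2*41^1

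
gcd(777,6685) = 7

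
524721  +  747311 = 1272032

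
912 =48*19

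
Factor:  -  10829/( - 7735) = 7/5 = 5^(-1 ) * 7^1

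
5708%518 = 10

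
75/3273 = 25/1091 = 0.02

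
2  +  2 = 4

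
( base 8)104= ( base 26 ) 2G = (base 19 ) 3b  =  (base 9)75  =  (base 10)68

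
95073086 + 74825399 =169898485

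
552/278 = 276/139= 1.99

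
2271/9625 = 2271/9625 = 0.24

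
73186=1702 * 43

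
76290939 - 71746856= 4544083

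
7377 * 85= 627045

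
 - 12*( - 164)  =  1968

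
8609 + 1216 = 9825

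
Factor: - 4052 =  - 2^2 * 1013^1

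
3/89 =3/89 = 0.03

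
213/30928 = 213/30928 = 0.01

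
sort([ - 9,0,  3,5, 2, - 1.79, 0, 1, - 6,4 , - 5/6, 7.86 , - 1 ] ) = [ - 9, - 6, -1.79, - 1,  -  5/6,0 , 0, 1, 2, 3 , 4,  5,7.86 ]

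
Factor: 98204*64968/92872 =797514684/11609 = 2^2*3^1*13^( - 1) * 19^( -1 )*47^( - 1)*2707^1*24551^1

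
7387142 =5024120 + 2363022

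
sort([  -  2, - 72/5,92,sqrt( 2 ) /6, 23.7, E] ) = [ -72/5,-2, sqrt(2 ) /6, E,23.7, 92] 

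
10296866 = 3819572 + 6477294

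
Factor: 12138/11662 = 3^1 * 7^(-2) * 17^1 =51/49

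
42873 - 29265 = 13608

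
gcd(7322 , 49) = 7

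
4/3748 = 1/937 =0.00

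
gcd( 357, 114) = 3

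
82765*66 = 5462490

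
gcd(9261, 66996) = 9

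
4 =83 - 79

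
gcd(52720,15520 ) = 80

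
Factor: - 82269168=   - 2^4 * 3^1*1713941^1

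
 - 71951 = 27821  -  99772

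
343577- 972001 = - 628424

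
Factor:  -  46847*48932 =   -  2292317404 = - 2^2*13^1*79^1*593^1*941^1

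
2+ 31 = 33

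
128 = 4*32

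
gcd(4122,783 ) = 9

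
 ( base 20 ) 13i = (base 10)478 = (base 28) H2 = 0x1de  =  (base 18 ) 18A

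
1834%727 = 380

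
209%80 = 49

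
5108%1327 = 1127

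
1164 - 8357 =-7193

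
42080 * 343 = 14433440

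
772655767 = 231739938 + 540915829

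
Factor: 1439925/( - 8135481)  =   -479975/2711827 = - 5^2*73^1*263^1*2711827^(  -  1) 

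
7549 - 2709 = 4840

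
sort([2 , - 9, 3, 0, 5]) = [  -  9, 0,2, 3,5] 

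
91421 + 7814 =99235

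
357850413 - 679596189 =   -  321745776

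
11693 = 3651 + 8042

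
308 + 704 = 1012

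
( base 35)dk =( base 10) 475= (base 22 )LD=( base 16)1DB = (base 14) 25d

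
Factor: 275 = 5^2*11^1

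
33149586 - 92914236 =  - 59764650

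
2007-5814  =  -3807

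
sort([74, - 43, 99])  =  [-43,74, 99] 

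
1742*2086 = 3633812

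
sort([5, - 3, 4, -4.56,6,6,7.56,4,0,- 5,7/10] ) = [-5, - 4.56, - 3,0,7/10,4,4, 5,6 , 6,7.56]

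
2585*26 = 67210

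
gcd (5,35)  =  5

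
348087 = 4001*87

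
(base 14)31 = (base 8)53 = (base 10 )43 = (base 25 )1I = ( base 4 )223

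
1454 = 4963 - 3509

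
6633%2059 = 456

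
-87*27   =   -2349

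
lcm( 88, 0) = 0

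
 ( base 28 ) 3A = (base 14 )6A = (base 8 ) 136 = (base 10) 94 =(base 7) 163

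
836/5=836/5 = 167.20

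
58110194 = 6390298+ 51719896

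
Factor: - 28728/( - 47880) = 3^1*5^( - 1)= 3/5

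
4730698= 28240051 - 23509353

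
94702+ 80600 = 175302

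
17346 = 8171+9175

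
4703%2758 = 1945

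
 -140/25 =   -  6 + 2/5 = - 5.60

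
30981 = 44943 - 13962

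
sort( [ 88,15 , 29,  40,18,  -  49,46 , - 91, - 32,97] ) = [  -  91, - 49, - 32,15,18, 29, 40, 46,88, 97]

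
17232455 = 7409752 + 9822703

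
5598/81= 69 + 1/9 = 69.11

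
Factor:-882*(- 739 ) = 2^1*3^2*7^2*739^1 = 651798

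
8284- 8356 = -72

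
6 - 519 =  - 513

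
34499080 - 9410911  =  25088169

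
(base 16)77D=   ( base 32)1rt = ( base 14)9ad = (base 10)1917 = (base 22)3l3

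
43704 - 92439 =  - 48735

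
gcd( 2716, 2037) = 679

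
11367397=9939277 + 1428120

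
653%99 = 59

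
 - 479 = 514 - 993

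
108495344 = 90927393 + 17567951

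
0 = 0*53200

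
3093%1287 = 519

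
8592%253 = 243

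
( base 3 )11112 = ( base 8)172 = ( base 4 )1322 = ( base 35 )3h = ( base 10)122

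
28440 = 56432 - 27992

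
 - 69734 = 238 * ( - 293 )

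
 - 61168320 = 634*( - 96480)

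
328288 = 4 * 82072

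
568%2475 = 568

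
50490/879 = 57+129/293 = 57.44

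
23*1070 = 24610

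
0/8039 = 0 = 0.00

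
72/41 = 72/41 = 1.76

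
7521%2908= 1705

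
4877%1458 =503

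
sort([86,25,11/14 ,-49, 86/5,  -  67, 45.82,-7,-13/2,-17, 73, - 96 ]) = [-96 , - 67, - 49, - 17, - 7, - 13/2, 11/14, 86/5, 25, 45.82,  73, 86]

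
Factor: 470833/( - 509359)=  - 11^1 * 23^1*1861^1* 509359^( - 1 )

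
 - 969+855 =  - 114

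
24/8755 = 24/8755 = 0.00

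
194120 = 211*920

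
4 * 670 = 2680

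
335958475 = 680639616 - 344681141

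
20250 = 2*10125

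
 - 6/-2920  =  3/1460 = 0.00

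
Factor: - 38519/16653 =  - 3^( - 1 )*7^( - 1)*61^( - 1)*2963^1=- 2963/1281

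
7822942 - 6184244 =1638698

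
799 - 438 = 361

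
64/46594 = 32/23297=0.00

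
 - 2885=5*( - 577 )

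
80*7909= 632720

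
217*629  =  136493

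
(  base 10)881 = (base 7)2366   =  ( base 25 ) 1a6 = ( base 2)1101110001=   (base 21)1KK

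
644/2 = 322=322.00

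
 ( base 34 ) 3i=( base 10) 120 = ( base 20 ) 60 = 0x78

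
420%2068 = 420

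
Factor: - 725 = -5^2*29^1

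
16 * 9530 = 152480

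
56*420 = 23520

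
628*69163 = 43434364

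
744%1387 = 744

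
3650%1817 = 16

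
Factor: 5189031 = 3^2*179^1*3221^1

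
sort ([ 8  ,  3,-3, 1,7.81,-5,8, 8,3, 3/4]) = [ - 5, - 3 , 3/4,  1, 3,  3,7.81 , 8,8, 8 ] 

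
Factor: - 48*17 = -816 =-2^4*3^1* 17^1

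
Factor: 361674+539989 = 901663 = 7^1*17^1 * 7577^1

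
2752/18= 1376/9 =152.89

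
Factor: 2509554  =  2^1*3^1*418259^1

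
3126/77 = 40 + 46/77 = 40.60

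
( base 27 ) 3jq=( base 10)2726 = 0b101010100110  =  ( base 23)53c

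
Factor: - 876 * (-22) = 2^3*3^1*11^1 * 73^1 = 19272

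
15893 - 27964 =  - 12071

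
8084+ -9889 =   -  1805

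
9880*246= 2430480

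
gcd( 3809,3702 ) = 1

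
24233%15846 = 8387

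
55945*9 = 503505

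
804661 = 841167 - 36506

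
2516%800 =116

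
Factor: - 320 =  -2^6*5^1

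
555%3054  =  555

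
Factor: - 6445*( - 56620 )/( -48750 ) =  -2^1*3^( - 1 )*5^( - 2 )*13^( - 1)*19^1*149^1*1289^1 = - 7298318/975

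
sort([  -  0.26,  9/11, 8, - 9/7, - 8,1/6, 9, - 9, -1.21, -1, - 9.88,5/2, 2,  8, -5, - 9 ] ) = [ - 9.88,-9,-9, - 8,  -  5, - 9/7, - 1.21,-1, - 0.26,1/6, 9/11,2, 5/2,8,8,  9 ]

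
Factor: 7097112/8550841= 2^3 *3^3*11^1*13^( - 1)*29^1*97^( - 1) * 103^1 * 6781^( - 1) 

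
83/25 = 83/25 = 3.32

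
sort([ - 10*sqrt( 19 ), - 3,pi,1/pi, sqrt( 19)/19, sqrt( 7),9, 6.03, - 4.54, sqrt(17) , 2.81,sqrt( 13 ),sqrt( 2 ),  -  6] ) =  [ - 10*sqrt(19), - 6 , - 4.54, - 3,sqrt( 19 )/19,1/pi , sqrt (2),sqrt(7), 2.81,pi,sqrt( 13),sqrt ( 17 ), 6.03,9 ] 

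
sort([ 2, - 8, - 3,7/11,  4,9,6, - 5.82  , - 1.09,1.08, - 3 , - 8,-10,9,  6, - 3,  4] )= [ - 10,  -  8, - 8, - 5.82, - 3,- 3,  -  3, - 1.09, 7/11 , 1.08,2,4,4, 6 , 6,9,  9 ]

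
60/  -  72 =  - 5/6 = - 0.83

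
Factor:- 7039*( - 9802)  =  68996278 = 2^1*13^2*29^1*7039^1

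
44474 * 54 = 2401596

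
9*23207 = 208863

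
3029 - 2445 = 584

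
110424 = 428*258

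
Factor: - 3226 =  - 2^1*1613^1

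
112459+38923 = 151382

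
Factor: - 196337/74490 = - 2^ ( - 1) * 3^( - 1)*5^(  -  1 )*13^(  -  1 ) * 191^( - 1 ) * 196337^1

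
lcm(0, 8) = 0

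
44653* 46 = 2054038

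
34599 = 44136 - 9537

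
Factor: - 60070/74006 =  -5^1*6007^1*37003^( - 1) = - 30035/37003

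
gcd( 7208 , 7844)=212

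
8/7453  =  8/7453 = 0.00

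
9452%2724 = 1280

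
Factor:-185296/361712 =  - 313/611 = -13^ ( - 1 )*47^(-1)*313^1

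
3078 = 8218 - 5140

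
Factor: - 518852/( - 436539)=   2^2*3^ ( - 1)*19^1*6827^1 * 145513^( - 1)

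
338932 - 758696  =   - 419764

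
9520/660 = 476/33 = 14.42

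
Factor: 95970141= 3^2*31^1 * 61^1*5639^1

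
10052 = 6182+3870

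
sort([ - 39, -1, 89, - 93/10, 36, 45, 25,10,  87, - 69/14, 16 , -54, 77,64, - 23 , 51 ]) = [ - 54,-39, - 23, - 93/10,-69/14,-1, 10, 16, 25,36, 45, 51, 64 , 77,87,89] 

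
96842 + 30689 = 127531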